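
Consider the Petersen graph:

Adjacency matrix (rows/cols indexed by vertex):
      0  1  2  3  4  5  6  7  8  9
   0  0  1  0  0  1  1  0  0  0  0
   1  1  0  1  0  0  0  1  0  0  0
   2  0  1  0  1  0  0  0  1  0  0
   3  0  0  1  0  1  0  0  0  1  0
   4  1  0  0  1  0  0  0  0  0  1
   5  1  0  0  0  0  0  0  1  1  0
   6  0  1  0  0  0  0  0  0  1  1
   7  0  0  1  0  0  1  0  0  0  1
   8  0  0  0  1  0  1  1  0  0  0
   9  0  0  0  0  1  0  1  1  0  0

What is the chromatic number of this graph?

The Petersen graph contains odd cycles (e.g. the outer 5-cycle), so chi >= 3.
A proper 3-coloring exists (it is a well-known 3-chromatic graph).
Chromatic number = 3.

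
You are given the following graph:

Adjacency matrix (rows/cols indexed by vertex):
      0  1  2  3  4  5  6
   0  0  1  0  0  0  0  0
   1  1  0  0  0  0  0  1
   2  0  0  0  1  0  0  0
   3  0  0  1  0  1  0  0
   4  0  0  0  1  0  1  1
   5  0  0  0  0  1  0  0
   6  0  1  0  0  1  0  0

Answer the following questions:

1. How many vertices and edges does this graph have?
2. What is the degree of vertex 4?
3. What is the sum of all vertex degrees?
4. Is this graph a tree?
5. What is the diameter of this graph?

Count: 7 vertices, 6 edges.
Vertex 4 has neighbors [3, 5, 6], degree = 3.
Handshaking lemma: 2 * 6 = 12.
A graph is a tree iff it is connected and has exactly n-1 edges. This graph is connected (all 7 vertices in one component) and has 7-1 = 6 edges. It is a tree.
Diameter (longest shortest path) = 5.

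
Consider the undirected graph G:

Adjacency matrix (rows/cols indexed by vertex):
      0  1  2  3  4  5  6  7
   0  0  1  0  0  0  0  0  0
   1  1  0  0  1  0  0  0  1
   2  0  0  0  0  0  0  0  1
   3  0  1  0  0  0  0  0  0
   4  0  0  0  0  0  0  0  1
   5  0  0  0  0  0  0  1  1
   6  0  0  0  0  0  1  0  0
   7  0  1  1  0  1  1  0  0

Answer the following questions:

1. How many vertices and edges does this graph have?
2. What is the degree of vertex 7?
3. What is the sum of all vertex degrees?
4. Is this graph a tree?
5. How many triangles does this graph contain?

Count: 8 vertices, 7 edges.
Vertex 7 has neighbors [1, 2, 4, 5], degree = 4.
Handshaking lemma: 2 * 7 = 14.
A graph is a tree iff it is connected and has exactly n-1 edges. This graph is connected (all 8 vertices in one component) and has 8-1 = 7 edges. It is a tree.
Number of triangles = 0.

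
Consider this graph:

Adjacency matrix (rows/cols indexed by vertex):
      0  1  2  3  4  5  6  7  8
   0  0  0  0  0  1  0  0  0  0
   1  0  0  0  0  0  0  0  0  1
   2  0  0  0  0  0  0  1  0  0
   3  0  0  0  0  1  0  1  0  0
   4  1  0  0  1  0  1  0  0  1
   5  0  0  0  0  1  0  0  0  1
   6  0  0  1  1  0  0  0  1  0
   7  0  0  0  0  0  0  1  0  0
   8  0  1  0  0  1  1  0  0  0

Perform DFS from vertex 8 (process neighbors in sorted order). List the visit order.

DFS from vertex 8 (neighbors processed in ascending order):
Visit order: 8, 1, 4, 0, 3, 6, 2, 7, 5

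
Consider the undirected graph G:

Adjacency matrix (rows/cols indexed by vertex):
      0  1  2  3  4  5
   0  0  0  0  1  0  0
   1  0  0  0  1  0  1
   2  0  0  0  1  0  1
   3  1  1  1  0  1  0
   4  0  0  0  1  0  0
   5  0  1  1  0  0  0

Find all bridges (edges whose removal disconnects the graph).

A bridge is an edge whose removal increases the number of connected components.
Bridges found: (0,3), (3,4)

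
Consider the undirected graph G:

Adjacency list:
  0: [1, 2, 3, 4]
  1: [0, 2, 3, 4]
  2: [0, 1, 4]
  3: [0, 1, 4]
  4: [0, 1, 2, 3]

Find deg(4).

Vertex 4 has neighbors [0, 1, 2, 3], so deg(4) = 4.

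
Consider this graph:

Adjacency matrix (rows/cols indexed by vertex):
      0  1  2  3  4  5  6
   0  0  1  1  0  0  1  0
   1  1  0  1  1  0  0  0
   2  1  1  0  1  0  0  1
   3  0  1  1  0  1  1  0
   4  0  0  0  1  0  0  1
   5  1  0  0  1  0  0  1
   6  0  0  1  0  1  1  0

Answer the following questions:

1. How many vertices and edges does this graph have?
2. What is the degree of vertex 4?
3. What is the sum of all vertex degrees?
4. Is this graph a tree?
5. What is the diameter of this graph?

Count: 7 vertices, 11 edges.
Vertex 4 has neighbors [3, 6], degree = 2.
Handshaking lemma: 2 * 11 = 22.
A tree on 7 vertices has 6 edges. This graph has 11 edges (5 extra). Not a tree.
Diameter (longest shortest path) = 3.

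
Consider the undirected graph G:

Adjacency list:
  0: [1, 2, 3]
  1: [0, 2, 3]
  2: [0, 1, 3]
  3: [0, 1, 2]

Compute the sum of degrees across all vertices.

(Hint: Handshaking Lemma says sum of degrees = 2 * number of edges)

Count edges: 6 edges.
By Handshaking Lemma: sum of degrees = 2 * 6 = 12.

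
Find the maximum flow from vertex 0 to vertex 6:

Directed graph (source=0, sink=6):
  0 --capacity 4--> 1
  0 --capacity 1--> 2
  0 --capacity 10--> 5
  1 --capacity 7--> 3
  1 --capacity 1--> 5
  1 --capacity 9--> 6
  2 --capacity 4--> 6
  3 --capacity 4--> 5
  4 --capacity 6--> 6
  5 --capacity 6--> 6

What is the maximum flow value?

Computing max flow:
  Flow on (0->1): 4/4
  Flow on (0->2): 1/1
  Flow on (0->5): 6/10
  Flow on (1->6): 4/9
  Flow on (2->6): 1/4
  Flow on (5->6): 6/6
Maximum flow = 11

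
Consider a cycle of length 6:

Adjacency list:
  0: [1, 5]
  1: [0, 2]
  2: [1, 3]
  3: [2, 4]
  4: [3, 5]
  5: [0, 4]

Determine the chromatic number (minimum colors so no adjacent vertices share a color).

This is an even cycle (C_6). Even cycles are bipartite.
Chromatic number = 2.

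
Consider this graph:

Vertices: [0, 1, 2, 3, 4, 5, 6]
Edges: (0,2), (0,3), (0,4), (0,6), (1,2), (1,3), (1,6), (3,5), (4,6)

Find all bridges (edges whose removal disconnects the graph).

A bridge is an edge whose removal increases the number of connected components.
Bridges found: (3,5)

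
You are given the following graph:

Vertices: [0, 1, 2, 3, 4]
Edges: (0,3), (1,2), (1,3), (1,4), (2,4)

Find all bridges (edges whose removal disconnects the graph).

A bridge is an edge whose removal increases the number of connected components.
Bridges found: (0,3), (1,3)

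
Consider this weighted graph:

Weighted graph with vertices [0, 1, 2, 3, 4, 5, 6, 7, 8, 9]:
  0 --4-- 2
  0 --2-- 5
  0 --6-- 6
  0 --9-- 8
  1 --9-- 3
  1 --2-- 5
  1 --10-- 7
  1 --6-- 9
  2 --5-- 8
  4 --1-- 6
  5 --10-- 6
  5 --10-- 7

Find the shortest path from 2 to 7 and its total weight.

Using Dijkstra's algorithm from vertex 2:
Shortest path: 2 -> 0 -> 5 -> 7
Total weight: 4 + 2 + 10 = 16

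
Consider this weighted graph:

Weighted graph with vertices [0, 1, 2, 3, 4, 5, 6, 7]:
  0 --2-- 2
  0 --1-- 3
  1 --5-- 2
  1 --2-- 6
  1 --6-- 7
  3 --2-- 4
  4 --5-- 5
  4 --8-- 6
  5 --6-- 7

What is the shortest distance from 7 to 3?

Using Dijkstra's algorithm from vertex 7:
Shortest path: 7 -> 5 -> 4 -> 3
Total weight: 6 + 5 + 2 = 13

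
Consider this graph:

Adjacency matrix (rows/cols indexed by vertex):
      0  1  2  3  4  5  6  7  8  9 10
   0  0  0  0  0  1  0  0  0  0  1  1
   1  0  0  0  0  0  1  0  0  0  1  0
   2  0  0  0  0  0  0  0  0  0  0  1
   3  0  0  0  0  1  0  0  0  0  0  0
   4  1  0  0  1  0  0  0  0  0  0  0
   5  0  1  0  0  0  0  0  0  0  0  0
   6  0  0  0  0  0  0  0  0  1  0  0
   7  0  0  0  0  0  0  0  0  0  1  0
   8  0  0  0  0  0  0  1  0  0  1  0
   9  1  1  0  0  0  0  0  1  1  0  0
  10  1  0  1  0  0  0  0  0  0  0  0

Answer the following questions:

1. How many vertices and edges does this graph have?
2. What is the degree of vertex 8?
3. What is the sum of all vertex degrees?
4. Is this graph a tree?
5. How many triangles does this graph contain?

Count: 11 vertices, 10 edges.
Vertex 8 has neighbors [6, 9], degree = 2.
Handshaking lemma: 2 * 10 = 20.
A graph is a tree iff it is connected and has exactly n-1 edges. This graph is connected (all 11 vertices in one component) and has 11-1 = 10 edges. It is a tree.
Number of triangles = 0.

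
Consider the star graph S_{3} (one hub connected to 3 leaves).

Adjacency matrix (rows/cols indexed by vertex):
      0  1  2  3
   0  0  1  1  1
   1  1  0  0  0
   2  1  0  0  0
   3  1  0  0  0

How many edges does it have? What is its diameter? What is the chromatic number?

Star graph S_{3}: the hub connects to all 3 leaves.
Edges = 3.
Diameter = 2 (any leaf to hub is 1, leaf to leaf through hub is 2).
Star graphs are bipartite (hub vs leaves), so chromatic number = 2.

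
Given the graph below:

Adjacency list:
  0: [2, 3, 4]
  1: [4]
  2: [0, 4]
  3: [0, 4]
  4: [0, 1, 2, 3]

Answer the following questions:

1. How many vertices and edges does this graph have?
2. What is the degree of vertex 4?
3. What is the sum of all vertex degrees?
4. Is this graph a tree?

Count: 5 vertices, 6 edges.
Vertex 4 has neighbors [0, 1, 2, 3], degree = 4.
Handshaking lemma: 2 * 6 = 12.
A tree on 5 vertices has 4 edges. This graph has 6 edges (2 extra). Not a tree.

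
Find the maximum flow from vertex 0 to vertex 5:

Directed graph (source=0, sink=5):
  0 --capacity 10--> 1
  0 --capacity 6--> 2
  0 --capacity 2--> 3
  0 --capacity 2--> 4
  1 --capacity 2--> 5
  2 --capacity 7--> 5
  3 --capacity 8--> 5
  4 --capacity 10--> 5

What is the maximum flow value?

Computing max flow:
  Flow on (0->1): 2/10
  Flow on (0->2): 6/6
  Flow on (0->3): 2/2
  Flow on (0->4): 2/2
  Flow on (1->5): 2/2
  Flow on (2->5): 6/7
  Flow on (3->5): 2/8
  Flow on (4->5): 2/10
Maximum flow = 12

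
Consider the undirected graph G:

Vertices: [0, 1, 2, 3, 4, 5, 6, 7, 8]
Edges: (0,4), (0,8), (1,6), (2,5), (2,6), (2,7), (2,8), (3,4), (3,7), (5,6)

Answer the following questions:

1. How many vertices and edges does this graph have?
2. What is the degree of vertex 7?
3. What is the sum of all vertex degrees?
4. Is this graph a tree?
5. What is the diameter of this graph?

Count: 9 vertices, 10 edges.
Vertex 7 has neighbors [2, 3], degree = 2.
Handshaking lemma: 2 * 10 = 20.
A tree on 9 vertices has 8 edges. This graph has 10 edges (2 extra). Not a tree.
Diameter (longest shortest path) = 5.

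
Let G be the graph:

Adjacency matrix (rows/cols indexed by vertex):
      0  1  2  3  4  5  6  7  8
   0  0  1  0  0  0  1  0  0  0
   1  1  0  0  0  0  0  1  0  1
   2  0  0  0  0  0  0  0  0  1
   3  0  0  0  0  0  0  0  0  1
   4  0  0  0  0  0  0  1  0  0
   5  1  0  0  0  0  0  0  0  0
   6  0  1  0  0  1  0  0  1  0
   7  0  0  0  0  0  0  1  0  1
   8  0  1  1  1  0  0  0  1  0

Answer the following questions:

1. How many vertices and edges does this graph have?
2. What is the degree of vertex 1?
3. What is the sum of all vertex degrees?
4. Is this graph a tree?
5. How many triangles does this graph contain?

Count: 9 vertices, 9 edges.
Vertex 1 has neighbors [0, 6, 8], degree = 3.
Handshaking lemma: 2 * 9 = 18.
A tree on 9 vertices has 8 edges. This graph has 9 edges (1 extra). Not a tree.
Number of triangles = 0.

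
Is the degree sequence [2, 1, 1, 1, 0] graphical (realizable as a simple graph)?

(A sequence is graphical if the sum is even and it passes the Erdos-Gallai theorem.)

Sum of degrees = 5. Sum is odd, so the sequence is NOT graphical.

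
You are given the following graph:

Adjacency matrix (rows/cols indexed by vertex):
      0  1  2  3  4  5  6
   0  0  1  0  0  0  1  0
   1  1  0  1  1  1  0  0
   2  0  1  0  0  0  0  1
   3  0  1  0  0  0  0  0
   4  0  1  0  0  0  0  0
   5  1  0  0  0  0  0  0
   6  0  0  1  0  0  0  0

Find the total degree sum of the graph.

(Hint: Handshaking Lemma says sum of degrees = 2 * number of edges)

Count edges: 6 edges.
By Handshaking Lemma: sum of degrees = 2 * 6 = 12.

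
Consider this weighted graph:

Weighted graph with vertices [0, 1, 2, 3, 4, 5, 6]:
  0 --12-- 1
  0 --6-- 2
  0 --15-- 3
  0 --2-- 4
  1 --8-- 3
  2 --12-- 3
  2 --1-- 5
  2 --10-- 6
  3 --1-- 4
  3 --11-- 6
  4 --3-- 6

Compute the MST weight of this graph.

Applying Kruskal's algorithm (sort edges by weight, add if no cycle):
  Add (2,5) w=1
  Add (3,4) w=1
  Add (0,4) w=2
  Add (4,6) w=3
  Add (0,2) w=6
  Add (1,3) w=8
  Skip (2,6) w=10 (creates cycle)
  Skip (3,6) w=11 (creates cycle)
  Skip (0,1) w=12 (creates cycle)
  Skip (2,3) w=12 (creates cycle)
  Skip (0,3) w=15 (creates cycle)
MST weight = 21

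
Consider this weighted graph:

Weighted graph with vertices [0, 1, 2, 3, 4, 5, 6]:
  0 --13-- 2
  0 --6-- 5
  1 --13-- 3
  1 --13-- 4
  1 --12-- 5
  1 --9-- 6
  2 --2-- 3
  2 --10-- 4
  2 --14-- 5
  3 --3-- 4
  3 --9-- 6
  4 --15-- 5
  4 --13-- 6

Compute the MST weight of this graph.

Applying Kruskal's algorithm (sort edges by weight, add if no cycle):
  Add (2,3) w=2
  Add (3,4) w=3
  Add (0,5) w=6
  Add (1,6) w=9
  Add (3,6) w=9
  Skip (2,4) w=10 (creates cycle)
  Add (1,5) w=12
  Skip (0,2) w=13 (creates cycle)
  Skip (1,3) w=13 (creates cycle)
  Skip (1,4) w=13 (creates cycle)
  Skip (4,6) w=13 (creates cycle)
  Skip (2,5) w=14 (creates cycle)
  Skip (4,5) w=15 (creates cycle)
MST weight = 41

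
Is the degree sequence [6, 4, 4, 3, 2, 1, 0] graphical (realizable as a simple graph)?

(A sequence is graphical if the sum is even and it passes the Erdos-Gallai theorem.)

Sum of degrees = 20. Sum is even but fails Erdos-Gallai. The sequence is NOT graphical.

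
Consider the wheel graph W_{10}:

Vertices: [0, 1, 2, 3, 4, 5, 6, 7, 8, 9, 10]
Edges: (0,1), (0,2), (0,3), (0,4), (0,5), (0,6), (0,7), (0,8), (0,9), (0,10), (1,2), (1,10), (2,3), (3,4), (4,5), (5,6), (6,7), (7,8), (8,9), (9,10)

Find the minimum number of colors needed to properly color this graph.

W_{10} = C_{10} plus a hub adjacent to every cycle vertex.
The outer cycle needs 2 colors (even cycle); the hub is adjacent to all of them so needs a fresh color.
Chromatic number = 2 + 1 = 3.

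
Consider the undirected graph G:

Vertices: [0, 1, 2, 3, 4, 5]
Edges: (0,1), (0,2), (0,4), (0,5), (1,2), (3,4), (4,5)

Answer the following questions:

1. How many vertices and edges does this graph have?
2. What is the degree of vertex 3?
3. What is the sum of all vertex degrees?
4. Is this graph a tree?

Count: 6 vertices, 7 edges.
Vertex 3 has neighbors [4], degree = 1.
Handshaking lemma: 2 * 7 = 14.
A tree on 6 vertices has 5 edges. This graph has 7 edges (2 extra). Not a tree.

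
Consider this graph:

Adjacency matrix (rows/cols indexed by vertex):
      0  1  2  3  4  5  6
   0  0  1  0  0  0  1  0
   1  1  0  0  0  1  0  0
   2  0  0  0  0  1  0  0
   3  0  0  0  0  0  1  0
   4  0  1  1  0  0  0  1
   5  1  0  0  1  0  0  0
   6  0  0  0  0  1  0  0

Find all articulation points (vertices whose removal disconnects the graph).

An articulation point is a vertex whose removal disconnects the graph.
Articulation points: [0, 1, 4, 5]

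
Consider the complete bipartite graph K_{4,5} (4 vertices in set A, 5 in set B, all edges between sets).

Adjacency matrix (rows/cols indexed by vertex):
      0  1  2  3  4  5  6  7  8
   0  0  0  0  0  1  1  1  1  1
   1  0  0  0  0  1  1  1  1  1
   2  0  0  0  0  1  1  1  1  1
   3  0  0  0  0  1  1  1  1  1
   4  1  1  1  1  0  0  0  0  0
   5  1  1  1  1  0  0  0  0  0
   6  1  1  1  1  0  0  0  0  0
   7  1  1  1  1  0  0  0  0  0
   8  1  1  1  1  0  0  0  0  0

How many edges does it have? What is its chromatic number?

K_{4,5} has 4 * 5 = 20 edges.
Bipartite graphs have chromatic number 2 (color each partition differently).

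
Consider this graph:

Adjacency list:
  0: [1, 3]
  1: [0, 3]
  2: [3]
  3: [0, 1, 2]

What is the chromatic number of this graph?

The graph has a maximum clique of size 3 (lower bound on chromatic number).
A valid 3-coloring: {0: 1, 1: 2, 2: 1, 3: 0}.
Chromatic number = 3.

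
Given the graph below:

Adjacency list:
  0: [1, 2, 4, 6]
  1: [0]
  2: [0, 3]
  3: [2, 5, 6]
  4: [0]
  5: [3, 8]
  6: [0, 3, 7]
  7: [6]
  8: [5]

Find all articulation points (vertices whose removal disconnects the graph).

An articulation point is a vertex whose removal disconnects the graph.
Articulation points: [0, 3, 5, 6]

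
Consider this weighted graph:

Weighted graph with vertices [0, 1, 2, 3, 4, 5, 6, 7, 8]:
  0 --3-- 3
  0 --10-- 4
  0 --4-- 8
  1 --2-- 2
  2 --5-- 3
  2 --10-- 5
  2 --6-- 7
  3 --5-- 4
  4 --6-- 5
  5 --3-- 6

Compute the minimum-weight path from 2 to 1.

Using Dijkstra's algorithm from vertex 2:
Shortest path: 2 -> 1
Total weight: 2 = 2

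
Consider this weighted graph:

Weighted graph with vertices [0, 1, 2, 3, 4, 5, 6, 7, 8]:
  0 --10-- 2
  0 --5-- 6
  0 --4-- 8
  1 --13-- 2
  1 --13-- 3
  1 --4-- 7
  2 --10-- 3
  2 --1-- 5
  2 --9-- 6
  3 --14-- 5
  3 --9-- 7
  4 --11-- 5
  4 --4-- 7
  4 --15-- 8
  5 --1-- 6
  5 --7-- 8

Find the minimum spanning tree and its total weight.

Applying Kruskal's algorithm (sort edges by weight, add if no cycle):
  Add (2,5) w=1
  Add (5,6) w=1
  Add (0,8) w=4
  Add (1,7) w=4
  Add (4,7) w=4
  Add (0,6) w=5
  Skip (5,8) w=7 (creates cycle)
  Skip (2,6) w=9 (creates cycle)
  Add (3,7) w=9
  Skip (0,2) w=10 (creates cycle)
  Add (2,3) w=10
  Skip (4,5) w=11 (creates cycle)
  Skip (1,2) w=13 (creates cycle)
  Skip (1,3) w=13 (creates cycle)
  Skip (3,5) w=14 (creates cycle)
  Skip (4,8) w=15 (creates cycle)
MST weight = 38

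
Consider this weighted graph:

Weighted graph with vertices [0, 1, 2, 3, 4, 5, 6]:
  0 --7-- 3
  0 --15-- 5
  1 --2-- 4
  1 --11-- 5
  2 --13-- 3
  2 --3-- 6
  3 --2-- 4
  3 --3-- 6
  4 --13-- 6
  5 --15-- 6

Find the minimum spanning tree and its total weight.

Applying Kruskal's algorithm (sort edges by weight, add if no cycle):
  Add (1,4) w=2
  Add (3,4) w=2
  Add (2,6) w=3
  Add (3,6) w=3
  Add (0,3) w=7
  Add (1,5) w=11
  Skip (2,3) w=13 (creates cycle)
  Skip (4,6) w=13 (creates cycle)
  Skip (0,5) w=15 (creates cycle)
  Skip (5,6) w=15 (creates cycle)
MST weight = 28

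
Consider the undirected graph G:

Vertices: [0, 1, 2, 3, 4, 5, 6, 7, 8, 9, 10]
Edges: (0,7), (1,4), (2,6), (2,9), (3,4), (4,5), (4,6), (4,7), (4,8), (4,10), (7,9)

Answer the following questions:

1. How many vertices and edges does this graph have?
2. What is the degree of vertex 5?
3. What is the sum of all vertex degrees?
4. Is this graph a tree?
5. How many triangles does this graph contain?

Count: 11 vertices, 11 edges.
Vertex 5 has neighbors [4], degree = 1.
Handshaking lemma: 2 * 11 = 22.
A tree on 11 vertices has 10 edges. This graph has 11 edges (1 extra). Not a tree.
Number of triangles = 0.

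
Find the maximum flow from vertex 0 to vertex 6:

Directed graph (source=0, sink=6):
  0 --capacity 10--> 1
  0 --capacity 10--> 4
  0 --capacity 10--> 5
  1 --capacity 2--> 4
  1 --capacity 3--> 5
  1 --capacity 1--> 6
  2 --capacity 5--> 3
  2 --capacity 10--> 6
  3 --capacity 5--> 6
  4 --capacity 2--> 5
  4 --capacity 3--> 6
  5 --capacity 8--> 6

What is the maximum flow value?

Computing max flow:
  Flow on (0->1): 6/10
  Flow on (0->4): 3/10
  Flow on (0->5): 3/10
  Flow on (1->4): 2/2
  Flow on (1->5): 3/3
  Flow on (1->6): 1/1
  Flow on (4->5): 2/2
  Flow on (4->6): 3/3
  Flow on (5->6): 8/8
Maximum flow = 12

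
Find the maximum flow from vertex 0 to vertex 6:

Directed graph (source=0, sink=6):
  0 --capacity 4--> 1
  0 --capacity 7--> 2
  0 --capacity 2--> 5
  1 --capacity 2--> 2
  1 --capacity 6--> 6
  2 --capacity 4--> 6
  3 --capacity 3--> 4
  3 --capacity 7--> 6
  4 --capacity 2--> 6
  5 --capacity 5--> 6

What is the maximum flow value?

Computing max flow:
  Flow on (0->1): 4/4
  Flow on (0->2): 4/7
  Flow on (0->5): 2/2
  Flow on (1->6): 4/6
  Flow on (2->6): 4/4
  Flow on (5->6): 2/5
Maximum flow = 10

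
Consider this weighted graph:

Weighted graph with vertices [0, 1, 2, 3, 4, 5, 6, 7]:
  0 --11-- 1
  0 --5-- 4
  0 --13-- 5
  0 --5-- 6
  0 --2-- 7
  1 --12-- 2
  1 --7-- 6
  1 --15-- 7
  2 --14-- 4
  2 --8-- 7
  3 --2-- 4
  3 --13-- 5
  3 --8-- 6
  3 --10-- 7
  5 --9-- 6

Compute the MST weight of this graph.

Applying Kruskal's algorithm (sort edges by weight, add if no cycle):
  Add (0,7) w=2
  Add (3,4) w=2
  Add (0,4) w=5
  Add (0,6) w=5
  Add (1,6) w=7
  Add (2,7) w=8
  Skip (3,6) w=8 (creates cycle)
  Add (5,6) w=9
  Skip (3,7) w=10 (creates cycle)
  Skip (0,1) w=11 (creates cycle)
  Skip (1,2) w=12 (creates cycle)
  Skip (0,5) w=13 (creates cycle)
  Skip (3,5) w=13 (creates cycle)
  Skip (2,4) w=14 (creates cycle)
  Skip (1,7) w=15 (creates cycle)
MST weight = 38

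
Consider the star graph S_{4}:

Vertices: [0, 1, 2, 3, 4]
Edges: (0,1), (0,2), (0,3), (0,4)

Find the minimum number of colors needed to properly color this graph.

S_{4} has one hub adjacent to 4 leaves; leaves are pairwise non-adjacent.
Color the hub 0 and every leaf 1.
Chromatic number = 2.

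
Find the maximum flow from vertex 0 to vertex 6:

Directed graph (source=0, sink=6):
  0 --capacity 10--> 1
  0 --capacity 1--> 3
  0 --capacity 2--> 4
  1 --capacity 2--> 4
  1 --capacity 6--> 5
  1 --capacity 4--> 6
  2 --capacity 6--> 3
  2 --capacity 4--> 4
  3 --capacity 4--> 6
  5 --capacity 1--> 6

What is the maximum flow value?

Computing max flow:
  Flow on (0->1): 5/10
  Flow on (0->3): 1/1
  Flow on (1->5): 1/6
  Flow on (1->6): 4/4
  Flow on (3->6): 1/4
  Flow on (5->6): 1/1
Maximum flow = 6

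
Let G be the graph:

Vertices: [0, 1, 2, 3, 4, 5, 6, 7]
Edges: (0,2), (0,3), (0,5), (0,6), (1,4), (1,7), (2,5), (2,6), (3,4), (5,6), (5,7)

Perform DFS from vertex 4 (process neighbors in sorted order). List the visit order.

DFS from vertex 4 (neighbors processed in ascending order):
Visit order: 4, 1, 7, 5, 0, 2, 6, 3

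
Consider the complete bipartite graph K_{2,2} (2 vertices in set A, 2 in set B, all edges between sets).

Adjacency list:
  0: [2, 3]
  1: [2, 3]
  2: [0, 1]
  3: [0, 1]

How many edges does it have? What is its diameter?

K_{2,2} has 2 * 2 = 4 edges.
Any vertex reaches any opposite-side vertex in 1 step; same-side vertices reach in 2 steps via any opposite-side vertex.
Diameter = 2.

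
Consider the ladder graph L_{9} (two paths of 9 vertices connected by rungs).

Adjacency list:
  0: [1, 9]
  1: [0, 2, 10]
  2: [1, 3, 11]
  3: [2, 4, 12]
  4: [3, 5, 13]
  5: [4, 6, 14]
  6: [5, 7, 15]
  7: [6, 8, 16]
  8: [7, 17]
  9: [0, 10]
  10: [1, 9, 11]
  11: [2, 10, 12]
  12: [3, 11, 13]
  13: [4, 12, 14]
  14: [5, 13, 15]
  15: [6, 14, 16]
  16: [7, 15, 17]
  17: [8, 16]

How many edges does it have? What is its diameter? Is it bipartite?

Ladder graph L_{9}: 9 rungs + 2 * (9-1) path edges = 9 + 16 = 25 edges.
Diameter = 9.
Ladder graphs are bipartite (alternating coloring along each path).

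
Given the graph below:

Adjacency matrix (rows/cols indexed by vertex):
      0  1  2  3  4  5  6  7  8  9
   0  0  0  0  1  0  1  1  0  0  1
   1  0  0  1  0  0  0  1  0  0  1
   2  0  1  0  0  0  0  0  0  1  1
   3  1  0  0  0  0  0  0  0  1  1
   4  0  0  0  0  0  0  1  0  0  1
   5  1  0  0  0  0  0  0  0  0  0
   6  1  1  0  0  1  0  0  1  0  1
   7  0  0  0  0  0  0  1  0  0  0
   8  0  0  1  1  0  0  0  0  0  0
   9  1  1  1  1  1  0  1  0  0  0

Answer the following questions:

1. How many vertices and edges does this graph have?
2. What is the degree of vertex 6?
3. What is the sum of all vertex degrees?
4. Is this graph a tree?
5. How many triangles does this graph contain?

Count: 10 vertices, 15 edges.
Vertex 6 has neighbors [0, 1, 4, 7, 9], degree = 5.
Handshaking lemma: 2 * 15 = 30.
A tree on 10 vertices has 9 edges. This graph has 15 edges (6 extra). Not a tree.
Number of triangles = 5.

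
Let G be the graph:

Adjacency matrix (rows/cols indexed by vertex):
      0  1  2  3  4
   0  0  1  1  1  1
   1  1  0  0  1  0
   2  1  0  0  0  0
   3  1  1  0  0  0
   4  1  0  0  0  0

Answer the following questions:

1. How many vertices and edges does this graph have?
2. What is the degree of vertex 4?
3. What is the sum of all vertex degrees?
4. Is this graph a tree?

Count: 5 vertices, 5 edges.
Vertex 4 has neighbors [0], degree = 1.
Handshaking lemma: 2 * 5 = 10.
A tree on 5 vertices has 4 edges. This graph has 5 edges (1 extra). Not a tree.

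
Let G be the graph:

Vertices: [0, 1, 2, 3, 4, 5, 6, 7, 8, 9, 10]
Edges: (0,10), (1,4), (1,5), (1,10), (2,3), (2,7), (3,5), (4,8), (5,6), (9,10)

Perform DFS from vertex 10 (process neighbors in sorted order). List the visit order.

DFS from vertex 10 (neighbors processed in ascending order):
Visit order: 10, 0, 1, 4, 8, 5, 3, 2, 7, 6, 9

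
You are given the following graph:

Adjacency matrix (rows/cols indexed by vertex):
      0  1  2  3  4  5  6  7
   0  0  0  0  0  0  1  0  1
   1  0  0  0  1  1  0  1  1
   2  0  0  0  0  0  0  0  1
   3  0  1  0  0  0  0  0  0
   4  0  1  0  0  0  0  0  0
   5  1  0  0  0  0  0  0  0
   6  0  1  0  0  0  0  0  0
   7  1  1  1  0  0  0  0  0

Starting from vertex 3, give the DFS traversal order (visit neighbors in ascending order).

DFS from vertex 3 (neighbors processed in ascending order):
Visit order: 3, 1, 4, 6, 7, 0, 5, 2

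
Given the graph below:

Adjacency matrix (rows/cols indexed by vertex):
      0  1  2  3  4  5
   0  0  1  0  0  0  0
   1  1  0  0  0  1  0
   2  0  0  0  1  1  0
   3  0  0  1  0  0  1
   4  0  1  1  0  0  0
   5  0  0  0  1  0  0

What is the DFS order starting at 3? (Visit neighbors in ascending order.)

DFS from vertex 3 (neighbors processed in ascending order):
Visit order: 3, 2, 4, 1, 0, 5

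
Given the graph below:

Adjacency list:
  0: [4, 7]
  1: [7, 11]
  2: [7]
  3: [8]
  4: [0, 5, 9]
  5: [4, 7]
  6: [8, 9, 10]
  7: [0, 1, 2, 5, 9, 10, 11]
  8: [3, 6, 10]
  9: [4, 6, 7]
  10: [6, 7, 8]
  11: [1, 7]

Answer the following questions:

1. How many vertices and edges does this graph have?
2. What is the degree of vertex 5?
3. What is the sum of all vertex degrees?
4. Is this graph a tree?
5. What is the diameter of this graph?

Count: 12 vertices, 16 edges.
Vertex 5 has neighbors [4, 7], degree = 2.
Handshaking lemma: 2 * 16 = 32.
A tree on 12 vertices has 11 edges. This graph has 16 edges (5 extra). Not a tree.
Diameter (longest shortest path) = 4.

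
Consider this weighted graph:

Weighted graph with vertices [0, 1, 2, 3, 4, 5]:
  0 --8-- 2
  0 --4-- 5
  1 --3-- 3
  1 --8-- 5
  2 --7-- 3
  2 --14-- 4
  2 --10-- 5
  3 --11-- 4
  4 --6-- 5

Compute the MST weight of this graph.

Applying Kruskal's algorithm (sort edges by weight, add if no cycle):
  Add (1,3) w=3
  Add (0,5) w=4
  Add (4,5) w=6
  Add (2,3) w=7
  Add (0,2) w=8
  Skip (1,5) w=8 (creates cycle)
  Skip (2,5) w=10 (creates cycle)
  Skip (3,4) w=11 (creates cycle)
  Skip (2,4) w=14 (creates cycle)
MST weight = 28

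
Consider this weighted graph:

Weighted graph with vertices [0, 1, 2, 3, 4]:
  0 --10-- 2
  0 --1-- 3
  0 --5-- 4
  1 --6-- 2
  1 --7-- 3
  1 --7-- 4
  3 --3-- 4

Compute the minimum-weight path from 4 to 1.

Using Dijkstra's algorithm from vertex 4:
Shortest path: 4 -> 1
Total weight: 7 = 7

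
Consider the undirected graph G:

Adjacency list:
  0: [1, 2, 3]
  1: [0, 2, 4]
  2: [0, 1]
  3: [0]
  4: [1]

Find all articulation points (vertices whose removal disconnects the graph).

An articulation point is a vertex whose removal disconnects the graph.
Articulation points: [0, 1]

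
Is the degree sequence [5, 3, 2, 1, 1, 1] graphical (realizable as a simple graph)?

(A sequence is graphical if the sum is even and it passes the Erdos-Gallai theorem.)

Sum of degrees = 13. Sum is odd, so the sequence is NOT graphical.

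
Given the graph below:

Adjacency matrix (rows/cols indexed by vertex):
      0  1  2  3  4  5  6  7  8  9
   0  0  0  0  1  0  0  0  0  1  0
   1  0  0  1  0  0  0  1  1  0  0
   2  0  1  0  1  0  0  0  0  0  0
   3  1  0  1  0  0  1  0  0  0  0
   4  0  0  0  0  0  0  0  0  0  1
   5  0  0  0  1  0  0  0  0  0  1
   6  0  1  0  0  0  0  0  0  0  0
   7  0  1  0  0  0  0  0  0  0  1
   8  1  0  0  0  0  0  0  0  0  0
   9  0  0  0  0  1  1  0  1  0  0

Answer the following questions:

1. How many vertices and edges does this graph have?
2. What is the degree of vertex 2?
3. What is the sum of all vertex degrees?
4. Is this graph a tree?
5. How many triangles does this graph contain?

Count: 10 vertices, 10 edges.
Vertex 2 has neighbors [1, 3], degree = 2.
Handshaking lemma: 2 * 10 = 20.
A tree on 10 vertices has 9 edges. This graph has 10 edges (1 extra). Not a tree.
Number of triangles = 0.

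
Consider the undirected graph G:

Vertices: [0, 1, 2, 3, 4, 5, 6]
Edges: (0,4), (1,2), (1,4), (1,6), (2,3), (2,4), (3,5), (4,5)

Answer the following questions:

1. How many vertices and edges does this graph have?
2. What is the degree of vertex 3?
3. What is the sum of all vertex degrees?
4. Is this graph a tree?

Count: 7 vertices, 8 edges.
Vertex 3 has neighbors [2, 5], degree = 2.
Handshaking lemma: 2 * 8 = 16.
A tree on 7 vertices has 6 edges. This graph has 8 edges (2 extra). Not a tree.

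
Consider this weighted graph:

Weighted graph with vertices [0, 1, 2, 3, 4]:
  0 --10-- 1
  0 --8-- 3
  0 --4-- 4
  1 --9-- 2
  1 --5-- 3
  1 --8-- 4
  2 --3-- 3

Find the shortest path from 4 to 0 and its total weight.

Using Dijkstra's algorithm from vertex 4:
Shortest path: 4 -> 0
Total weight: 4 = 4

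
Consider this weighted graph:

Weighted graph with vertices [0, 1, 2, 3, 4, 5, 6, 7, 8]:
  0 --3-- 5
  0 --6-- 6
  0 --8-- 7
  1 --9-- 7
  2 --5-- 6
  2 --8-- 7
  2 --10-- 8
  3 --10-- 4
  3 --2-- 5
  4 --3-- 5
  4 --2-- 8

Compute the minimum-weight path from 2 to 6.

Using Dijkstra's algorithm from vertex 2:
Shortest path: 2 -> 6
Total weight: 5 = 5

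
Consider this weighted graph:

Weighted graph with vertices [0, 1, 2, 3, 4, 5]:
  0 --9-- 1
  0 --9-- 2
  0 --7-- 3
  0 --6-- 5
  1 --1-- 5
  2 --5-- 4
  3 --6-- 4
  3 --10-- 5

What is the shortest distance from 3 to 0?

Using Dijkstra's algorithm from vertex 3:
Shortest path: 3 -> 0
Total weight: 7 = 7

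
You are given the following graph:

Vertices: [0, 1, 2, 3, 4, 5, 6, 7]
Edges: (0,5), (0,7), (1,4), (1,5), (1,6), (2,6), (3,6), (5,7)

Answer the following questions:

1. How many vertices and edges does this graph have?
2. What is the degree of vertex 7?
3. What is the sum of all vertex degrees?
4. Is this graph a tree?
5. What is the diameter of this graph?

Count: 8 vertices, 8 edges.
Vertex 7 has neighbors [0, 5], degree = 2.
Handshaking lemma: 2 * 8 = 16.
A tree on 8 vertices has 7 edges. This graph has 8 edges (1 extra). Not a tree.
Diameter (longest shortest path) = 4.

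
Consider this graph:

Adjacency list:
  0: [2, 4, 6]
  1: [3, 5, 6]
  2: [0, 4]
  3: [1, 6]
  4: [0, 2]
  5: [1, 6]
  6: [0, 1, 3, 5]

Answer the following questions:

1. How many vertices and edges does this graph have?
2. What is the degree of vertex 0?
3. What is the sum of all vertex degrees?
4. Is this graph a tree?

Count: 7 vertices, 9 edges.
Vertex 0 has neighbors [2, 4, 6], degree = 3.
Handshaking lemma: 2 * 9 = 18.
A tree on 7 vertices has 6 edges. This graph has 9 edges (3 extra). Not a tree.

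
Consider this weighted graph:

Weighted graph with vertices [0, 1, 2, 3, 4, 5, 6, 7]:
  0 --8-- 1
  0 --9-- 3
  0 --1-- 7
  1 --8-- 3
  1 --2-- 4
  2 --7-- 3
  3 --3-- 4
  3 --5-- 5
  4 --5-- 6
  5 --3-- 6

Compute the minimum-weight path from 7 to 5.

Using Dijkstra's algorithm from vertex 7:
Shortest path: 7 -> 0 -> 3 -> 5
Total weight: 1 + 9 + 5 = 15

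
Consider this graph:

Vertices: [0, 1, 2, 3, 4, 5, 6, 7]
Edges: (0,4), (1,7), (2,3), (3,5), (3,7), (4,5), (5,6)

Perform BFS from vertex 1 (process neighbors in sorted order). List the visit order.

BFS from vertex 1 (neighbors processed in ascending order):
Visit order: 1, 7, 3, 2, 5, 4, 6, 0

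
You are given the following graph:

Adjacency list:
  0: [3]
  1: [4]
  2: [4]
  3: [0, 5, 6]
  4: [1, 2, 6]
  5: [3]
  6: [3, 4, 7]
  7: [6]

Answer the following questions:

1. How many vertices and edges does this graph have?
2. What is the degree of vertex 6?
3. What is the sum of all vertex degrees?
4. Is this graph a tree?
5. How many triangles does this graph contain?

Count: 8 vertices, 7 edges.
Vertex 6 has neighbors [3, 4, 7], degree = 3.
Handshaking lemma: 2 * 7 = 14.
A graph is a tree iff it is connected and has exactly n-1 edges. This graph is connected (all 8 vertices in one component) and has 8-1 = 7 edges. It is a tree.
Number of triangles = 0.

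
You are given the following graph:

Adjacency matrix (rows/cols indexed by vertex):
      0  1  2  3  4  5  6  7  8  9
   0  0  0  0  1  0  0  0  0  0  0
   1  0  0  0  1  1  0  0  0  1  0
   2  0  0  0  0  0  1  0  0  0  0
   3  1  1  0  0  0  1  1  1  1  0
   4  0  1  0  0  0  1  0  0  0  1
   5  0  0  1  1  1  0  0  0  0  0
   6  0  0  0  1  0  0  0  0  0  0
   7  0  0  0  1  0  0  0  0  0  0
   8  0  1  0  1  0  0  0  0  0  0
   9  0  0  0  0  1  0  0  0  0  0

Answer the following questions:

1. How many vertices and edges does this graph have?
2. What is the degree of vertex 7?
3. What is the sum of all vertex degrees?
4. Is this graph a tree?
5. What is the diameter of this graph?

Count: 10 vertices, 11 edges.
Vertex 7 has neighbors [3], degree = 1.
Handshaking lemma: 2 * 11 = 22.
A tree on 10 vertices has 9 edges. This graph has 11 edges (2 extra). Not a tree.
Diameter (longest shortest path) = 4.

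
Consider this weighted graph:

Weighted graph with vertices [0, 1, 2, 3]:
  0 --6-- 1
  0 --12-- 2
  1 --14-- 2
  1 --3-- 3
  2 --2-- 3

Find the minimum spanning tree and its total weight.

Applying Kruskal's algorithm (sort edges by weight, add if no cycle):
  Add (2,3) w=2
  Add (1,3) w=3
  Add (0,1) w=6
  Skip (0,2) w=12 (creates cycle)
  Skip (1,2) w=14 (creates cycle)
MST weight = 11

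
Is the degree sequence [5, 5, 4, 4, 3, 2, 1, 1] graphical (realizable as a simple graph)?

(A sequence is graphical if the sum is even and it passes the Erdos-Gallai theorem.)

Sum of degrees = 25. Sum is odd, so the sequence is NOT graphical.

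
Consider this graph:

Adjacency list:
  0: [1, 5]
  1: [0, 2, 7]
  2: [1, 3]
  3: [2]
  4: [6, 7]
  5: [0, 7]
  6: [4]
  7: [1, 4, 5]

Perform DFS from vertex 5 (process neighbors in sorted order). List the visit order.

DFS from vertex 5 (neighbors processed in ascending order):
Visit order: 5, 0, 1, 2, 3, 7, 4, 6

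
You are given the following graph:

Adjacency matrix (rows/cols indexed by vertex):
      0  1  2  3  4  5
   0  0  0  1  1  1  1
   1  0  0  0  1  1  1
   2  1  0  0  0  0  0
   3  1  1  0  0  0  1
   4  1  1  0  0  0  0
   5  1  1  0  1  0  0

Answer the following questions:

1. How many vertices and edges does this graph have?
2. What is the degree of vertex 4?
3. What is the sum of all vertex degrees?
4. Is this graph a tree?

Count: 6 vertices, 8 edges.
Vertex 4 has neighbors [0, 1], degree = 2.
Handshaking lemma: 2 * 8 = 16.
A tree on 6 vertices has 5 edges. This graph has 8 edges (3 extra). Not a tree.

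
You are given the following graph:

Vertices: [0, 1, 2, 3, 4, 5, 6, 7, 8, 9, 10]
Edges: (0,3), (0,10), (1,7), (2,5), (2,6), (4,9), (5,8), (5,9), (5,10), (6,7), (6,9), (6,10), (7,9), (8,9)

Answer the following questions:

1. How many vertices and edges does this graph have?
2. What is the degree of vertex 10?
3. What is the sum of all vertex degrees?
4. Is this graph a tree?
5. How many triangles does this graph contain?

Count: 11 vertices, 14 edges.
Vertex 10 has neighbors [0, 5, 6], degree = 3.
Handshaking lemma: 2 * 14 = 28.
A tree on 11 vertices has 10 edges. This graph has 14 edges (4 extra). Not a tree.
Number of triangles = 2.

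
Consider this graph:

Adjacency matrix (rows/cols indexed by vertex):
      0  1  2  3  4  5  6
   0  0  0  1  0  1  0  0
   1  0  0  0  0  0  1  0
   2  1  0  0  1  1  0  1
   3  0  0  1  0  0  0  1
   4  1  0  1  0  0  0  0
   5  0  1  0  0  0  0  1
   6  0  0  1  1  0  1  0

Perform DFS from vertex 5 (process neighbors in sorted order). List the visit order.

DFS from vertex 5 (neighbors processed in ascending order):
Visit order: 5, 1, 6, 2, 0, 4, 3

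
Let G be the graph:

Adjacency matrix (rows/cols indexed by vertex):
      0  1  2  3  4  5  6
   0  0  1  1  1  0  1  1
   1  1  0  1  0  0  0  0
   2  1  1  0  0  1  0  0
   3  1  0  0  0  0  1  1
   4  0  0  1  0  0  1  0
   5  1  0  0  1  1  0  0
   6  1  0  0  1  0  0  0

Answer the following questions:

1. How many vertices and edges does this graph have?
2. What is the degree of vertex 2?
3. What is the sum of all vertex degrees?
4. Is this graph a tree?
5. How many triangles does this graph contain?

Count: 7 vertices, 10 edges.
Vertex 2 has neighbors [0, 1, 4], degree = 3.
Handshaking lemma: 2 * 10 = 20.
A tree on 7 vertices has 6 edges. This graph has 10 edges (4 extra). Not a tree.
Number of triangles = 3.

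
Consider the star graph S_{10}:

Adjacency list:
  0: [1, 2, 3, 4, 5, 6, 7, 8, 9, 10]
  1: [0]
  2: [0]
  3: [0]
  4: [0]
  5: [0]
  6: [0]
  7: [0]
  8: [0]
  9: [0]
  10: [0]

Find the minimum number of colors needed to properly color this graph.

S_{10} has one hub adjacent to 10 leaves; leaves are pairwise non-adjacent.
Color the hub 0 and every leaf 1.
Chromatic number = 2.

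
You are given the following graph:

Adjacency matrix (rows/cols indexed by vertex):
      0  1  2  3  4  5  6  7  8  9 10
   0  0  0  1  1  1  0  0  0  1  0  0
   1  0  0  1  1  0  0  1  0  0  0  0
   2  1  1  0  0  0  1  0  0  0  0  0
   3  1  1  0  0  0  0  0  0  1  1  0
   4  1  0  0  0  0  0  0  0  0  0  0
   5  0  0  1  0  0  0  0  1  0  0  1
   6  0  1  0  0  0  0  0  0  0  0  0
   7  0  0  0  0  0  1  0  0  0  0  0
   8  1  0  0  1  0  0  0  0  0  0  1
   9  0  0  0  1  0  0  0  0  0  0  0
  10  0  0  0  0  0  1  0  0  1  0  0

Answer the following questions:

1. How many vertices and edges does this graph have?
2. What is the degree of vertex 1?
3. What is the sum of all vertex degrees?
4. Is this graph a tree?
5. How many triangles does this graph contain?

Count: 11 vertices, 13 edges.
Vertex 1 has neighbors [2, 3, 6], degree = 3.
Handshaking lemma: 2 * 13 = 26.
A tree on 11 vertices has 10 edges. This graph has 13 edges (3 extra). Not a tree.
Number of triangles = 1.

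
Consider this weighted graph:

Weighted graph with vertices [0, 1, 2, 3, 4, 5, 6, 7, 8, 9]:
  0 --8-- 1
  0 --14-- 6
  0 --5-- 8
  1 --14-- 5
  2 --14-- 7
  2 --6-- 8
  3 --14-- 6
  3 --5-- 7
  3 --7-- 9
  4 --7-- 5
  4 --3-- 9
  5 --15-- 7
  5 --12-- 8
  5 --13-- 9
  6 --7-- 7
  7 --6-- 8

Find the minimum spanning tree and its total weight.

Applying Kruskal's algorithm (sort edges by weight, add if no cycle):
  Add (4,9) w=3
  Add (0,8) w=5
  Add (3,7) w=5
  Add (2,8) w=6
  Add (7,8) w=6
  Add (3,9) w=7
  Add (4,5) w=7
  Add (6,7) w=7
  Add (0,1) w=8
  Skip (5,8) w=12 (creates cycle)
  Skip (5,9) w=13 (creates cycle)
  Skip (0,6) w=14 (creates cycle)
  Skip (1,5) w=14 (creates cycle)
  Skip (2,7) w=14 (creates cycle)
  Skip (3,6) w=14 (creates cycle)
  Skip (5,7) w=15 (creates cycle)
MST weight = 54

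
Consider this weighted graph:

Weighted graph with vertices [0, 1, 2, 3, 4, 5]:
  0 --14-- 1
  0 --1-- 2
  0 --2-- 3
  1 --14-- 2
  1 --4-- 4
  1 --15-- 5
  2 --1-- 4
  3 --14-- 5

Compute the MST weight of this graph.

Applying Kruskal's algorithm (sort edges by weight, add if no cycle):
  Add (0,2) w=1
  Add (2,4) w=1
  Add (0,3) w=2
  Add (1,4) w=4
  Skip (0,1) w=14 (creates cycle)
  Skip (1,2) w=14 (creates cycle)
  Add (3,5) w=14
  Skip (1,5) w=15 (creates cycle)
MST weight = 22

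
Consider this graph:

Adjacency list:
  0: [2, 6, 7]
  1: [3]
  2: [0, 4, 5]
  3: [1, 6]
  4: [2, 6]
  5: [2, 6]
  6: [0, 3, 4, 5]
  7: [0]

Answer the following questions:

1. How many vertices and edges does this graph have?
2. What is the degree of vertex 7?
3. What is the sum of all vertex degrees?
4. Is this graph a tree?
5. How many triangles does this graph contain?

Count: 8 vertices, 9 edges.
Vertex 7 has neighbors [0], degree = 1.
Handshaking lemma: 2 * 9 = 18.
A tree on 8 vertices has 7 edges. This graph has 9 edges (2 extra). Not a tree.
Number of triangles = 0.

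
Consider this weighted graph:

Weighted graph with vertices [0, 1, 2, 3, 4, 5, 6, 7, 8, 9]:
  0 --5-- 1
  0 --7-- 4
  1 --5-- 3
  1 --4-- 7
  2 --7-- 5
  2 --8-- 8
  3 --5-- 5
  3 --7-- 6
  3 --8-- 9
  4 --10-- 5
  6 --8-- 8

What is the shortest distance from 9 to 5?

Using Dijkstra's algorithm from vertex 9:
Shortest path: 9 -> 3 -> 5
Total weight: 8 + 5 = 13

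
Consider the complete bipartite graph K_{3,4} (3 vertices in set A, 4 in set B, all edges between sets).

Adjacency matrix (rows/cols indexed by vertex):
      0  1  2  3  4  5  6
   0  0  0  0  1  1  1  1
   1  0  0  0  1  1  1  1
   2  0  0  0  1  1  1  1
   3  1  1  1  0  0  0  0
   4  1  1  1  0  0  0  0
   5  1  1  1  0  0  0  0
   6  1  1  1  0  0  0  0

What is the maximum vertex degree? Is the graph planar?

Set-A vertices have degree 4; set-B vertices have degree 3. Maximum degree = max(3,4) = 4.
K_{3,4} contains K_{3,3} as a subgraph (since both sides have >= 3 vertices); by Kuratowski's theorem it is not planar.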